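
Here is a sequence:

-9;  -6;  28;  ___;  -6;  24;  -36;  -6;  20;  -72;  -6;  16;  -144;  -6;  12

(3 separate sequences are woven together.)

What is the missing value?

-18

Taking every 3rd term gives 3 separate tracks.
Subsequence A is -9, ?, -36, -72, -144, which is a geometric progression (common ratio 2).
Subsequence B is -6, -6, -6, -6, -6, which is the constant sequence -6.
Subsequence C is 28, 24, 20, 16, 12, which is arithmetic, step −4.
Subsequence A's pattern makes the blank -18.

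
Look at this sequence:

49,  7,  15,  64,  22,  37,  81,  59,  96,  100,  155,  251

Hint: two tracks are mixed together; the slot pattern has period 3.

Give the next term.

121

Positions follow the repeating pattern ABB; grouping by letter gives 2 tracks.
Subsequence A: 49, 64, 81, 100. The squares 7², 8², 9², ….
Subsequence B: 7, 15, 22, 37, 59, 96, 155, 251. Fibonacci-style (each term is the sum of the two before it).
The 13th slot belongs to subsequence A; its 5th term is 121.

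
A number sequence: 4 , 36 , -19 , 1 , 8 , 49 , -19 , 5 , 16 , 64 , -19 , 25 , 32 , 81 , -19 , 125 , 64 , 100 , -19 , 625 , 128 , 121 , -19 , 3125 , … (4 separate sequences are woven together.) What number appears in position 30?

169

The terms cycle through 4 interleaved subsequences.
Subsequence A = 4, 8, 16, 32, 64, 128: geometric with ratio 2.
Subsequence B = 36, 49, 64, 81, 100, 121: consecutive squares n² from n = 6.
Subsequence C = -19, -19, -19, -19, -19, -19: the constant sequence -19.
Subsequence D = 1, 5, 25, 125, 625, 3125: successive powers of 5.
Position 30 → subsequence B, term 8 = 169.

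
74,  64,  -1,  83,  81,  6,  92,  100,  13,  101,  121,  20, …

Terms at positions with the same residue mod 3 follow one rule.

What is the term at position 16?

The terms cycle through 3 interleaved subsequences.
Subsequence A: 74, 83, 92, 101 (arithmetic, step +9).
Subsequence B: 64, 81, 100, 121 (perfect squares starting at 8²).
Subsequence C: -1, 6, 13, 20 (arithmetic with common difference +7).
Term 16 comes from subsequence A (its 6th entry): 119.

119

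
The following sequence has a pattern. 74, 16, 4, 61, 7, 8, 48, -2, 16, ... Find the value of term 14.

-20

Split by position mod 3: positions 1, 4, 7, … form one track, and each other residue class forms its own.
Subsequence A: 74, 61, 48. Arithmetic with common difference −13.
Subsequence B: 16, 7, -2. Subtracting 9 each time.
Subsequence C: 4, 8, 16. Powers of 2.
The 14th slot belongs to subsequence B; its 5th term is -20.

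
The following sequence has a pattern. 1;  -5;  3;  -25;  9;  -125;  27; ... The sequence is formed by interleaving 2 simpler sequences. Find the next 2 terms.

-625, 81

The terms cycle through 2 interleaved subsequences.
Track A = 1, 3, 9, 27: powers 3^0, 3^1, 3^2, ….
Track B = -5, -25, -125: geometric with ratio 5.
The 8th slot belongs to track B; its 4th term is -625.
Position 9 falls in track A as its term 5, giving 81.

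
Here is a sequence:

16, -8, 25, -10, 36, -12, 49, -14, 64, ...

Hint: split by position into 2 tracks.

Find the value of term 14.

-20

Odd-indexed and even-indexed terms follow separate rules.
Track A = 16, 25, 36, 49, 64: consecutive squares n² from n = 4.
Track B = -8, -10, -12, -14: subtracting 2 each time.
Term 14 comes from track B (its 7th entry): -20.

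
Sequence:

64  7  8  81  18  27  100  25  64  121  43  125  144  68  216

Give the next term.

169

Read the sequence 3 terms at a time; column i is its own pattern.
Stream A: 64, 81, 100, 121, 144. Consecutive squares n² from n = 8.
Stream B: 7, 18, 25, 43, 68. Fibonacci-style (each term is the sum of the two before it).
Stream C: 8, 27, 64, 125, 216. Perfect cubes starting at 2³.
Position 16 → stream A, term 6 = 169.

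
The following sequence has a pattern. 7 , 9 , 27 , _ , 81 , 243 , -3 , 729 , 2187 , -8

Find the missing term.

2

The slot pattern repeats as ABB (period 3), so there are 2 interleaved tracks.
Stream A = 7, ?, -3, -8: subtracting 5 each time.
Stream B = 9, 27, 81, 243, 729, 2187: successive powers of 3.
Stream A's pattern makes the blank 2.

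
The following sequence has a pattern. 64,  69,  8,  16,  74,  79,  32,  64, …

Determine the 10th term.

Positions follow the repeating pattern AABB; grouping by letter gives 2 tracks.
Track A: 64, 69, 74, 79. Arithmetic with common difference +5.
Track B: 8, 16, 32, 64. Successive powers of 2.
Position 10 falls in track A as its term 6, giving 89.

89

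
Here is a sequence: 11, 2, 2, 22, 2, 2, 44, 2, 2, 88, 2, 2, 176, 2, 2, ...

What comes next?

352

Positions follow the repeating pattern ABB; grouping by letter gives 2 tracks.
Subsequence A = 11, 22, 44, 88, 176: a geometric progression (common ratio 2).
Subsequence B = 2, 2, 2, 2, 2, 2, 2, 2, 2, 2: always 2.
The 16th slot belongs to subsequence A; its 6th term is 352.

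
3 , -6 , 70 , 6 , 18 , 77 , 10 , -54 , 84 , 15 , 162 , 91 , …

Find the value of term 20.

Read the sequence 3 terms at a time; column i is its own pattern.
Stream A = 3, 6, 10, 15: the triangular numbers T_2, T_3, ….
Stream B = -6, 18, -54, 162: a geometric progression (common ratio -3).
Stream C = 70, 77, 84, 91: arithmetic with common difference +7.
The 20th slot belongs to stream B; its 7th term is -4374.

-4374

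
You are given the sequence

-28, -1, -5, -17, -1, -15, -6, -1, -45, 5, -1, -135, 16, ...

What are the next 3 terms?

Read the sequence 3 terms at a time; column i is its own pattern.
Subsequence A: -28, -17, -6, 5, 16. Adding 11 each time.
Subsequence B: -1, -1, -1, -1. Constant -1.
Subsequence C: -5, -15, -45, -135. A geometric progression (common ratio 3).
Position 14 → subsequence B, term 5 = -1.
Position 15 falls in subsequence C as its term 5, giving -405.
Term 16 comes from subsequence A (its 6th entry): 27.

-1, -405, 27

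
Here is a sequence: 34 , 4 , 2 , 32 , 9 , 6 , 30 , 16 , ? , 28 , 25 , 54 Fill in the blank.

18

The terms cycle through 3 interleaved subsequences.
Stream A is 34, 32, 30, 28, which is linear: a_n = 36 − 2·n.
Stream B is 4, 9, 16, 25, which is perfect squares starting at 2².
Stream C is 2, 6, ?, 54, which is geometric with ratio 3.
Stream C's pattern makes the blank 18.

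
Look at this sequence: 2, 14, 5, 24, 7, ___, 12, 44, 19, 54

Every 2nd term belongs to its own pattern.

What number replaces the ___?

34

Split by position mod 2 into 2 tracks.
Subsequence A: 2, 5, 7, 12, 19. Each term equals the sum of the previous two.
Subsequence B: 14, 24, ?, 44, 54. Adding 10 each time.
Filling subsequence B at index 3 by its rule yields 34.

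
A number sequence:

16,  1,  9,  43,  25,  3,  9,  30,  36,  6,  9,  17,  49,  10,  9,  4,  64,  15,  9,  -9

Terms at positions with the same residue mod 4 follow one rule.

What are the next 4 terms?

81, 21, 9, -22

Taking every 4th term gives 4 separate tracks.
Track A: 16, 25, 36, 49, 64 — consecutive squares n² from n = 4.
Track B: 1, 3, 6, 10, 15 — the triangular numbers T_1, T_2, ….
Track C: 9, 9, 9, 9, 9 — always 9.
Track D: 43, 30, 17, 4, -9 — linear: a_n = 56 − 13·n.
Position 21 falls in track A as its term 6, giving 81.
Term 22 comes from track B (its 6th entry): 21.
Position 23 → track C, term 6 = 9.
The 24th slot belongs to track D; its 6th term is -22.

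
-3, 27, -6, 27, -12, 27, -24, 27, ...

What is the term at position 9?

The terms cycle through 2 interleaved subsequences.
Subsequence A is -3, -6, -12, -24, which is geometric with ratio 2.
Subsequence B is 27, 27, 27, 27, which is the constant sequence 27.
Term 9 comes from subsequence A (its 5th entry): -48.

-48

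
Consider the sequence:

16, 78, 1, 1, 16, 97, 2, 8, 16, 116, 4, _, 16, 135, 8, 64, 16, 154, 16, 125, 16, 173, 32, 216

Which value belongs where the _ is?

27

The terms cycle through 4 interleaved subsequences.
Track A is 16, 16, 16, 16, 16, 16, which is the constant sequence 16.
Track B is 78, 97, 116, 135, 154, 173, which is arithmetic with common difference +19.
Track C is 1, 2, 4, 8, 16, 32, which is multiplying by 2 each time.
Track D is 1, 8, ?, 64, 125, 216, which is consecutive cubes n³ from n = 1.
So the missing entry in track D is 27.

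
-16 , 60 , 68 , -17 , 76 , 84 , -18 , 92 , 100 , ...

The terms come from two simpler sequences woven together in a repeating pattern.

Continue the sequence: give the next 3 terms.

-19, 108, 116

Reading positions in blocks of 3 reveals the pattern ABB — 2 tracks woven together.
Subsequence A = -16, -17, -18: arithmetic with common difference −1.
Subsequence B = 60, 68, 76, 84, 92, 100: adding 8 each time.
The 10th slot belongs to subsequence A; its 4th term is -19.
Position 11 falls in subsequence B as its term 7, giving 108.
Position 12 → subsequence B, term 8 = 116.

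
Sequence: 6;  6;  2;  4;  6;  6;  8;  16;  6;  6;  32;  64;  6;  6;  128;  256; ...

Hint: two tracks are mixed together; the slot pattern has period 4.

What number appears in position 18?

6

The slot pattern repeats as AABB (period 4), so there are 2 interleaved tracks.
Subsequence A is 6, 6, 6, 6, 6, 6, 6, 6, which is always 6.
Subsequence B is 2, 4, 8, 16, 32, 64, 128, 256, which is powers 2^1, 2^2, 2^3, ….
Position 18 falls in subsequence A as its term 10, giving 6.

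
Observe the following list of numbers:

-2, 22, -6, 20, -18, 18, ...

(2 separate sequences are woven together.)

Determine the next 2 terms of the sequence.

Positions 1, 3, 5, … form one subsequence and positions 2, 4, 6, … form another.
Track A: -2, -6, -18 — a geometric progression (common ratio 3).
Track B: 22, 20, 18 — subtracting 2 each time.
Position 7 → track A, term 4 = -54.
The 8th slot belongs to track B; its 4th term is 16.

-54, 16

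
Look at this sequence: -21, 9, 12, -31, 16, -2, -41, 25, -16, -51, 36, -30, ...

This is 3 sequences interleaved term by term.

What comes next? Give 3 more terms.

Split by position mod 3 into 3 tracks.
Track A is -21, -31, -41, -51, which is subtracting 10 each time.
Track B is 9, 16, 25, 36, which is perfect squares starting at 3².
Track C is 12, -2, -16, -30, which is arithmetic with common difference −14.
Position 13 → track A, term 5 = -61.
Position 14 → track B, term 5 = 49.
Position 15 → track C, term 5 = -44.

-61, 49, -44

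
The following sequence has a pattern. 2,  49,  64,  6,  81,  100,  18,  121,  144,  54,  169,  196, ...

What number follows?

162

Positions follow the repeating pattern ABB; grouping by letter gives 2 tracks.
Track A: 2, 6, 18, 54 — geometric, ×3 each step.
Track B: 49, 64, 81, 100, 121, 144, 169, 196 — the squares 7², 8², 9², ….
Term 13 comes from track A (its 5th entry): 162.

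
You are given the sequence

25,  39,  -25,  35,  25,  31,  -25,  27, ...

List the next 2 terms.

Odd-indexed and even-indexed terms follow separate rules.
Stream A = 25, -25, 25, -25: oscillating between 25 and -25.
Stream B = 39, 35, 31, 27: arithmetic with common difference −4.
Position 9 falls in stream A as its term 5, giving 25.
The 10th slot belongs to stream B; its 5th term is 23.

25, 23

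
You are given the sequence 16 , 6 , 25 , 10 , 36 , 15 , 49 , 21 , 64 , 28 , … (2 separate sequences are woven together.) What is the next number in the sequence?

Taking every 2nd term gives 2 separate tracks.
Subsequence A: 16, 25, 36, 49, 64 (consecutive squares n² from n = 4).
Subsequence B: 6, 10, 15, 21, 28 (triangular numbers n(n+1)/2 for n = 3, 4, …).
The 11th slot belongs to subsequence A; its 6th term is 81.

81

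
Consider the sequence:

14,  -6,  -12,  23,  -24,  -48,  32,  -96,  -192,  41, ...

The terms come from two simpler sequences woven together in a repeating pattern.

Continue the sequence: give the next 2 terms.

Reading positions in blocks of 3 reveals the pattern ABB — 2 tracks woven together.
Track A is 14, 23, 32, 41, which is arithmetic with common difference +9.
Track B is -6, -12, -24, -48, -96, -192, which is geometric with ratio 2.
Term 11 comes from track B (its 7th entry): -384.
Position 12 falls in track B as its term 8, giving -768.

-384, -768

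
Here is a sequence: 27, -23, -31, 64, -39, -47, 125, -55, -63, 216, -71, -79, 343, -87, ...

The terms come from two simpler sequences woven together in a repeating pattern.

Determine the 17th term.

The slot pattern repeats as ABB (period 3), so there are 2 interleaved tracks.
Track A = 27, 64, 125, 216, 343: consecutive cubes n³ from n = 3.
Track B = -23, -31, -39, -47, -55, -63, -71, -79, -87: linear: a_n = -15 − 8·n.
The 17th slot belongs to track B; its 11th term is -103.

-103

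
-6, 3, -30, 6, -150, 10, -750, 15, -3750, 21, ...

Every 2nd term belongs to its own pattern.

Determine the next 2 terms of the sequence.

Positions 1, 3, 5, … form one subsequence and positions 2, 4, 6, … form another.
Track A: -6, -30, -150, -750, -3750 — geometric with ratio 5.
Track B: 3, 6, 10, 15, 21 — the triangular numbers T_2, T_3, ….
Position 11 → track A, term 6 = -18750.
Position 12 → track B, term 6 = 28.

-18750, 28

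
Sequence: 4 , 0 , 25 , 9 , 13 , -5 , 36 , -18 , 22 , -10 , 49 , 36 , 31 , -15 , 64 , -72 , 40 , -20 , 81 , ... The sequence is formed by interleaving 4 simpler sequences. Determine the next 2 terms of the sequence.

Read the sequence 4 terms at a time; column i is its own pattern.
Stream A: 4, 13, 22, 31, 40. Linear: a_n = -5 + 9·n.
Stream B: 0, -5, -10, -15, -20. Subtracting 5 each time.
Stream C: 25, 36, 49, 64, 81. The squares 5², 6², 7², ….
Stream D: 9, -18, 36, -72. A geometric progression (common ratio -2).
Position 20 → stream D, term 5 = 144.
Term 21 comes from stream A (its 6th entry): 49.

144, 49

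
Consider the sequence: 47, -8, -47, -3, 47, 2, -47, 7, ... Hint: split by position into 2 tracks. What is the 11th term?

Odd-indexed and even-indexed terms follow separate rules.
Subsequence A: 47, -47, 47, -47. Alternating ±47.
Subsequence B: -8, -3, 2, 7. Arithmetic with common difference +5.
Term 11 comes from subsequence A (its 6th entry): -47.

-47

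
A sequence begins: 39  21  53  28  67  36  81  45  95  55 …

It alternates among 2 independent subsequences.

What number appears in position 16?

Split by position mod 2 into 2 tracks.
Subsequence A is 39, 53, 67, 81, 95, which is linear: a_n = 25 + 14·n.
Subsequence B is 21, 28, 36, 45, 55, which is triangular numbers starting at T_6.
Position 16 falls in subsequence B as its term 8, giving 91.

91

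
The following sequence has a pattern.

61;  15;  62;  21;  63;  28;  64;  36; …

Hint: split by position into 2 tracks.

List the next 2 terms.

Odd-indexed and even-indexed terms follow separate rules.
Track A: 61, 62, 63, 64. Adding 1 each time.
Track B: 15, 21, 28, 36. The triangular numbers T_5, T_6, ….
Term 9 comes from track A (its 5th entry): 65.
Position 10 falls in track B as its term 5, giving 45.

65, 45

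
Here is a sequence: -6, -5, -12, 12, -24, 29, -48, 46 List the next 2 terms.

-96, 63

Odd-indexed and even-indexed terms follow separate rules.
Stream A: -6, -12, -24, -48 (geometric with ratio 2).
Stream B: -5, 12, 29, 46 (arithmetic, step +17).
Position 9 falls in stream A as its term 5, giving -96.
Position 10 → stream B, term 5 = 63.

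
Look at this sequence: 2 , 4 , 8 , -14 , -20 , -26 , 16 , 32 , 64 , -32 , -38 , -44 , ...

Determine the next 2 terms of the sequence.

The slot pattern repeats as AAABBB (period 6), so there are 2 interleaved tracks.
Track A: 2, 4, 8, 16, 32, 64 (a geometric progression (common ratio 2)).
Track B: -14, -20, -26, -32, -38, -44 (linear: a_n = -8 − 6·n).
Position 13 → track A, term 7 = 128.
Term 14 comes from track A (its 8th entry): 256.

128, 256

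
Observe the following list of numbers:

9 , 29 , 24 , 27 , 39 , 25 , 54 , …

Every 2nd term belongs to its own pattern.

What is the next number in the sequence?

23

Positions 1, 3, 5, … form one subsequence and positions 2, 4, 6, … form another.
Track A: 9, 24, 39, 54. Linear: a_n = -6 + 15·n.
Track B: 29, 27, 25. Arithmetic, step −2.
The 8th slot belongs to track B; its 4th term is 23.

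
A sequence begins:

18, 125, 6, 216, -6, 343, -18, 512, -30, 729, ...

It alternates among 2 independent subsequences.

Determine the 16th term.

1728

Positions 1, 3, 5, … form one subsequence and positions 2, 4, 6, … form another.
Track A: 18, 6, -6, -18, -30 (arithmetic, step −12).
Track B: 125, 216, 343, 512, 729 (perfect cubes starting at 5³).
The 16th slot belongs to track B; its 8th term is 1728.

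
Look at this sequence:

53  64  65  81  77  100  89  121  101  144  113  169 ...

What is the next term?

125

Odd-indexed and even-indexed terms follow separate rules.
Track A: 53, 65, 77, 89, 101, 113. Arithmetic, step +12.
Track B: 64, 81, 100, 121, 144, 169. Perfect squares starting at 8².
Term 13 comes from track A (its 7th entry): 125.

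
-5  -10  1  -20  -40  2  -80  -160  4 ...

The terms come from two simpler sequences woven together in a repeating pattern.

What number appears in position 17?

-10240

Reading positions in blocks of 3 reveals the pattern AAB — 2 tracks woven together.
Track A: -5, -10, -20, -40, -80, -160. Multiplying by 2 each time.
Track B: 1, 2, 4. Successive powers of 2.
The 17th slot belongs to track A; its 12th term is -10240.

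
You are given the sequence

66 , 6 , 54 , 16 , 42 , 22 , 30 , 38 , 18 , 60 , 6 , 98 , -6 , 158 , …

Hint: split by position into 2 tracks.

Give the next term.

Positions 1, 3, 5, … form one subsequence and positions 2, 4, 6, … form another.
Stream A is 66, 54, 42, 30, 18, 6, -6, which is linear: a_n = 78 − 12·n.
Stream B is 6, 16, 22, 38, 60, 98, 158, which is a Fibonacci-like recurrence a_n = a_{n-1} + a_{n-2}.
Position 15 → stream A, term 8 = -18.

-18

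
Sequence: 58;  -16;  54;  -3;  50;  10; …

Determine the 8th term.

23

Taking every 2nd term gives 2 separate tracks.
Track A: 58, 54, 50 — arithmetic, step −4.
Track B: -16, -3, 10 — adding 13 each time.
The 8th slot belongs to track B; its 4th term is 23.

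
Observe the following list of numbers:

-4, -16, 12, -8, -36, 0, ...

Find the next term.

108

Split by position mod 2 into 2 tracks.
Subsequence A: -4, 12, -36 — a geometric progression (common ratio -3).
Subsequence B: -16, -8, 0 — arithmetic with common difference +8.
Term 7 comes from subsequence A (its 4th entry): 108.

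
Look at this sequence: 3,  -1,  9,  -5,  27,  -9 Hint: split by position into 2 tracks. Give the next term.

Positions 1, 3, 5, … form one subsequence and positions 2, 4, 6, … form another.
Stream A = 3, 9, 27: powers of 3.
Stream B = -1, -5, -9: arithmetic with common difference −4.
Term 7 comes from stream A (its 4th entry): 81.

81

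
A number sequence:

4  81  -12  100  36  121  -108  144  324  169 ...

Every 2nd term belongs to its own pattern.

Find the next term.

Taking every 2nd term gives 2 separate tracks.
Track A = 4, -12, 36, -108, 324: a geometric progression (common ratio -3).
Track B = 81, 100, 121, 144, 169: perfect squares starting at 9².
Position 11 falls in track A as its term 6, giving -972.

-972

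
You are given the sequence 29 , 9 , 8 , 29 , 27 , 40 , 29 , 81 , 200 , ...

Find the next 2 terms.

29, 243

Read the sequence 3 terms at a time; column i is its own pattern.
Track A is 29, 29, 29, which is the constant sequence 29.
Track B is 9, 27, 81, which is successive powers of 3.
Track C is 8, 40, 200, which is geometric, ×5 each step.
Position 10 → track A, term 4 = 29.
Position 11 falls in track B as its term 4, giving 243.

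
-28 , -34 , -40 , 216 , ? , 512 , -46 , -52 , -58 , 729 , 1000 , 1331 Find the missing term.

The slot pattern repeats as AAABBB (period 6), so there are 2 interleaved tracks.
Track A: -28, -34, -40, -46, -52, -58 (subtracting 6 each time).
Track B: 216, ?, 512, 729, 1000, 1331 (the cubes 6³, 7³, 8³, …).
Filling track B at index 2 by its rule yields 343.

343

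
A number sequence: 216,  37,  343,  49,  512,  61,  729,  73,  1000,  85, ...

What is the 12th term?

97

The terms cycle through 2 interleaved subsequences.
Stream A = 216, 343, 512, 729, 1000: the cubes 6³, 7³, 8³, ….
Stream B = 37, 49, 61, 73, 85: arithmetic with common difference +12.
Position 12 falls in stream B as its term 6, giving 97.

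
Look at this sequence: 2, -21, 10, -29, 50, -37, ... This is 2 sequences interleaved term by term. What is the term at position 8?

Odd-indexed and even-indexed terms follow separate rules.
Stream A = 2, 10, 50: multiplying by 5 each time.
Stream B = -21, -29, -37: arithmetic with common difference −8.
Position 8 → stream B, term 4 = -45.

-45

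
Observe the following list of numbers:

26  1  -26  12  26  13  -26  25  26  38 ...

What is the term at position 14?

Split by position mod 2 into 2 tracks.
Subsequence A is 26, -26, 26, -26, 26, which is the oscillation 26·(−1)^(n+1).
Subsequence B is 1, 12, 13, 25, 38, which is Fibonacci-style (each term is the sum of the two before it).
Position 14 → subsequence B, term 7 = 101.

101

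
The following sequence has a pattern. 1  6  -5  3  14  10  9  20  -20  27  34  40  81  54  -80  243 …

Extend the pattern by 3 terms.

Split by position mod 3 into 3 tracks.
Track A: 1, 3, 9, 27, 81, 243 — successive powers of 3.
Track B: 6, 14, 20, 34, 54 — each term equals the sum of the previous two.
Track C: -5, 10, -20, 40, -80 — geometric with ratio -2.
The 17th slot belongs to track B; its 6th term is 88.
Term 18 comes from track C (its 6th entry): 160.
Term 19 comes from track A (its 7th entry): 729.

88, 160, 729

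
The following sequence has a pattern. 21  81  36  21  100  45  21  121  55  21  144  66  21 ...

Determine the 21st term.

Taking every 3rd term gives 3 separate tracks.
Track A: 21, 21, 21, 21, 21 — constant 21.
Track B: 81, 100, 121, 144 — consecutive squares n² from n = 9.
Track C: 36, 45, 55, 66 — the triangular numbers T_8, T_9, ….
Position 21 falls in track C as its term 7, giving 105.

105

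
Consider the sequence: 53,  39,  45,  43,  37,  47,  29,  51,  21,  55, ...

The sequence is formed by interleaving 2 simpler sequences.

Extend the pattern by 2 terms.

13, 59

Taking every 2nd term gives 2 separate tracks.
Stream A is 53, 45, 37, 29, 21, which is subtracting 8 each time.
Stream B is 39, 43, 47, 51, 55, which is adding 4 each time.
Term 11 comes from stream A (its 6th entry): 13.
Term 12 comes from stream B (its 6th entry): 59.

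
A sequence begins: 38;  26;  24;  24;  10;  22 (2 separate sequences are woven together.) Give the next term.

-4

Taking every 2nd term gives 2 separate tracks.
Track A = 38, 24, 10: arithmetic with common difference −14.
Track B = 26, 24, 22: linear: a_n = 28 − 2·n.
Position 7 falls in track A as its term 4, giving -4.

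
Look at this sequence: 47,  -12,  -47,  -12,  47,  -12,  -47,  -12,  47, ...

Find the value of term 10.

The terms cycle through 2 interleaved subsequences.
Subsequence A is 47, -47, 47, -47, 47, which is oscillating between 47 and -47.
Subsequence B is -12, -12, -12, -12, which is always -12.
Position 10 falls in subsequence B as its term 5, giving -12.

-12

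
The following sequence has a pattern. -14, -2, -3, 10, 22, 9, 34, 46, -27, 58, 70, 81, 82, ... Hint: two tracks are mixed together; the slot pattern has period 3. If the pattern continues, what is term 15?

Positions follow the repeating pattern AAB; grouping by letter gives 2 tracks.
Track A: -14, -2, 10, 22, 34, 46, 58, 70, 82 — linear: a_n = -26 + 12·n.
Track B: -3, 9, -27, 81 — multiplying by -3 each time.
Term 15 comes from track B (its 5th entry): -243.

-243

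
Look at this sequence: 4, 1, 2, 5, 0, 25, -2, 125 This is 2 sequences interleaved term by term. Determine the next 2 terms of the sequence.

-4, 625

The terms cycle through 2 interleaved subsequences.
Track A: 4, 2, 0, -2 — arithmetic with common difference −2.
Track B: 1, 5, 25, 125 — powers 5^0, 5^1, 5^2, ….
Position 9 falls in track A as its term 5, giving -4.
Position 10 → track B, term 5 = 625.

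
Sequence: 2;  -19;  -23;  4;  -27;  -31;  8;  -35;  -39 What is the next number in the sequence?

Positions follow the repeating pattern ABB; grouping by letter gives 2 tracks.
Stream A: 2, 4, 8 (powers of 2).
Stream B: -19, -23, -27, -31, -35, -39 (arithmetic with common difference −4).
Position 10 falls in stream A as its term 4, giving 16.

16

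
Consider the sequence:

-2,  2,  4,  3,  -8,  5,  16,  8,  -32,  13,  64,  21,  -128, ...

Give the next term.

34

Taking every 2nd term gives 2 separate tracks.
Track A: -2, 4, -8, 16, -32, 64, -128 (a geometric progression (common ratio -2)).
Track B: 2, 3, 5, 8, 13, 21 (Fibonacci-style (each term is the sum of the two before it)).
Position 14 falls in track B as its term 7, giving 34.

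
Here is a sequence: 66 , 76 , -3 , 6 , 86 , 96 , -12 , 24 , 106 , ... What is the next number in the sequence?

116

Reading positions in blocks of 4 reveals the pattern AABB — 2 tracks woven together.
Track A is 66, 76, 86, 96, 106, which is arithmetic, step +10.
Track B is -3, 6, -12, 24, which is multiplying by -2 each time.
Term 10 comes from track A (its 6th entry): 116.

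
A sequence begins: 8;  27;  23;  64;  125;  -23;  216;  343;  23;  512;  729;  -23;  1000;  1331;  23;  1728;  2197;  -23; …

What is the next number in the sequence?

2744

Positions follow the repeating pattern AAB; grouping by letter gives 2 tracks.
Track A = 8, 27, 64, 125, 216, 343, 512, 729, 1000, 1331, 1728, 2197: perfect cubes starting at 2³.
Track B = 23, -23, 23, -23, 23, -23: the oscillation 23·(−1)^(n+1).
Term 19 comes from track A (its 13th entry): 2744.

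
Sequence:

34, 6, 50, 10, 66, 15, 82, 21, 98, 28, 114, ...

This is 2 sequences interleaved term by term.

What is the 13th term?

Odd-indexed and even-indexed terms follow separate rules.
Stream A: 34, 50, 66, 82, 98, 114 — arithmetic, step +16.
Stream B: 6, 10, 15, 21, 28 — triangular numbers starting at T_3.
The 13th slot belongs to stream A; its 7th term is 130.

130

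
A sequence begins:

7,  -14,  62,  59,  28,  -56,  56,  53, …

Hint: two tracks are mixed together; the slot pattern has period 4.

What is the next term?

Reading positions in blocks of 4 reveals the pattern AABB — 2 tracks woven together.
Track A = 7, -14, 28, -56: a geometric progression (common ratio -2).
Track B = 62, 59, 56, 53: subtracting 3 each time.
Position 9 → track A, term 5 = 112.

112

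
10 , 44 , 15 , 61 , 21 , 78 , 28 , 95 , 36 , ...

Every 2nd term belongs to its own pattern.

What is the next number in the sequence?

112

Odd-indexed and even-indexed terms follow separate rules.
Stream A: 10, 15, 21, 28, 36 — triangular numbers n(n+1)/2 for n = 4, 5, ….
Stream B: 44, 61, 78, 95 — arithmetic, step +17.
The 10th slot belongs to stream B; its 5th term is 112.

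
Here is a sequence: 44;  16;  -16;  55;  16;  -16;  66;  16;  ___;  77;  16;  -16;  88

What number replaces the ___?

-16

Reading positions in blocks of 3 reveals the pattern ABB — 2 tracks woven together.
Subsequence A = 44, 55, 66, 77, 88: linear: a_n = 33 + 11·n.
Subsequence B = 16, -16, 16, -16, 16, ?, 16, -16: alternating ±16.
Filling subsequence B at index 6 by its rule yields -16.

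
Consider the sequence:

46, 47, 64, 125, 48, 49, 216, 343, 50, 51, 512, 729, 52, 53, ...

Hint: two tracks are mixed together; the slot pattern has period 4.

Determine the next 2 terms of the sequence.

1000, 1331

Reading positions in blocks of 4 reveals the pattern AABB — 2 tracks woven together.
Subsequence A = 46, 47, 48, 49, 50, 51, 52, 53: arithmetic, step +1.
Subsequence B = 64, 125, 216, 343, 512, 729: consecutive cubes n³ from n = 4.
Term 15 comes from subsequence B (its 7th entry): 1000.
Position 16 falls in subsequence B as its term 8, giving 1331.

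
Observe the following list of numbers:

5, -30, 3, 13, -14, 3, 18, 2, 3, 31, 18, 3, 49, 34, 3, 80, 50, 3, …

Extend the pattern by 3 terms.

129, 66, 3

Taking every 3rd term gives 3 separate tracks.
Subsequence A: 5, 13, 18, 31, 49, 80 (a Fibonacci-like recurrence a_n = a_{n-1} + a_{n-2}).
Subsequence B: -30, -14, 2, 18, 34, 50 (arithmetic, step +16).
Subsequence C: 3, 3, 3, 3, 3, 3 (always 3).
Term 19 comes from subsequence A (its 7th entry): 129.
Position 20 → subsequence B, term 7 = 66.
Position 21 falls in subsequence C as its term 7, giving 3.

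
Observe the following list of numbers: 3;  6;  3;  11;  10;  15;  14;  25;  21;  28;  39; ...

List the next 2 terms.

The slot pattern repeats as AABB (period 4), so there are 2 interleaved tracks.
Subsequence A is 3, 6, 10, 15, 21, 28, which is triangular numbers n(n+1)/2 for n = 2, 3, ….
Subsequence B is 3, 11, 14, 25, 39, which is each term equals the sum of the previous two.
Term 12 comes from subsequence B (its 6th entry): 64.
The 13th slot belongs to subsequence A; its 7th term is 36.

64, 36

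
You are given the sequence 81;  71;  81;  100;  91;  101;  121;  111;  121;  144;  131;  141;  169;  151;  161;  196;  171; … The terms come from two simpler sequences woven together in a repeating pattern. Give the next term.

The slot pattern repeats as ABB (period 3), so there are 2 interleaved tracks.
Track A = 81, 100, 121, 144, 169, 196: consecutive squares n² from n = 9.
Track B = 71, 81, 91, 101, 111, 121, 131, 141, 151, 161, 171: linear: a_n = 61 + 10·n.
The 18th slot belongs to track B; its 12th term is 181.

181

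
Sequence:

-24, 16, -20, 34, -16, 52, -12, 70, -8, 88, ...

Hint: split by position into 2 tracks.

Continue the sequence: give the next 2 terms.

-4, 106

Odd-indexed and even-indexed terms follow separate rules.
Track A: -24, -20, -16, -12, -8. Arithmetic with common difference +4.
Track B: 16, 34, 52, 70, 88. Arithmetic with common difference +18.
Position 11 falls in track A as its term 6, giving -4.
Term 12 comes from track B (its 6th entry): 106.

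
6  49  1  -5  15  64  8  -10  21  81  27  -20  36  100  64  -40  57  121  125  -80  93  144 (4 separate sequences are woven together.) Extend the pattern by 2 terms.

216, -160

The terms cycle through 4 interleaved subsequences.
Track A: 6, 15, 21, 36, 57, 93. Fibonacci-style (each term is the sum of the two before it).
Track B: 49, 64, 81, 100, 121, 144. Perfect squares starting at 7².
Track C: 1, 8, 27, 64, 125. Consecutive cubes n³ from n = 1.
Track D: -5, -10, -20, -40, -80. Multiplying by 2 each time.
The 23rd slot belongs to track C; its 6th term is 216.
Term 24 comes from track D (its 6th entry): -160.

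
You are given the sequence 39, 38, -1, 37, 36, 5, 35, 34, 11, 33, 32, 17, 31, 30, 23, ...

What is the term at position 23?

Positions follow the repeating pattern AAB; grouping by letter gives 2 tracks.
Stream A: 39, 38, 37, 36, 35, 34, 33, 32, 31, 30 (subtracting 1 each time).
Stream B: -1, 5, 11, 17, 23 (linear: a_n = -7 + 6·n).
The 23rd slot belongs to stream A; its 16th term is 24.

24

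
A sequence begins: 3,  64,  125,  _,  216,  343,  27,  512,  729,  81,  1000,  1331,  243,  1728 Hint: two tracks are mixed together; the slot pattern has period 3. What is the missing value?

Reading positions in blocks of 3 reveals the pattern ABB — 2 tracks woven together.
Track A: 3, ?, 27, 81, 243. Successive powers of 3.
Track B: 64, 125, 216, 343, 512, 729, 1000, 1331, 1728. Perfect cubes starting at 4³.
Track A's pattern makes the blank 9.

9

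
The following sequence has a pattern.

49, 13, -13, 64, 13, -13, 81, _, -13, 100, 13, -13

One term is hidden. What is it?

13

Reading positions in blocks of 3 reveals the pattern ABB — 2 tracks woven together.
Stream A = 49, 64, 81, 100: perfect squares starting at 7².
Stream B = 13, -13, 13, -13, ?, -13, 13, -13: the oscillation 13·(−1)^(n+1).
The gap is stream B's term 5; the rule gives 13.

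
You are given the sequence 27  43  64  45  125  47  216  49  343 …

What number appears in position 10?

51

Positions 1, 3, 5, … form one subsequence and positions 2, 4, 6, … form another.
Track A is 27, 64, 125, 216, 343, which is perfect cubes starting at 3³.
Track B is 43, 45, 47, 49, which is arithmetic with common difference +2.
Position 10 falls in track B as its term 5, giving 51.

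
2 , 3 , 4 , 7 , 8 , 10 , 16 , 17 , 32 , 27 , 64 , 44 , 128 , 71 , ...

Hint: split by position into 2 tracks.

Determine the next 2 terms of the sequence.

The terms cycle through 2 interleaved subsequences.
Stream A: 2, 4, 8, 16, 32, 64, 128 — successive powers of 2.
Stream B: 3, 7, 10, 17, 27, 44, 71 — each term equals the sum of the previous two.
Position 15 falls in stream A as its term 8, giving 256.
Position 16 falls in stream B as its term 8, giving 115.

256, 115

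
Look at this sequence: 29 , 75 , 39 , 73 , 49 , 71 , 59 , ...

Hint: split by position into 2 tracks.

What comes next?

Taking every 2nd term gives 2 separate tracks.
Subsequence A = 29, 39, 49, 59: linear: a_n = 19 + 10·n.
Subsequence B = 75, 73, 71: linear: a_n = 77 − 2·n.
Position 8 → subsequence B, term 4 = 69.

69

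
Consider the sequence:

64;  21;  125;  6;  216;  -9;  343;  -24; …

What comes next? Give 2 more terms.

512, -39

Taking every 2nd term gives 2 separate tracks.
Track A is 64, 125, 216, 343, which is the cubes 4³, 5³, 6³, ….
Track B is 21, 6, -9, -24, which is arithmetic, step −15.
Term 9 comes from track A (its 5th entry): 512.
Term 10 comes from track B (its 5th entry): -39.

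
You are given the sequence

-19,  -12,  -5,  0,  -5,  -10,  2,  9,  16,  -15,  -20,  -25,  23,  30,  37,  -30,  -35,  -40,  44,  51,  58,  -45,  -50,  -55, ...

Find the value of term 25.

The slot pattern repeats as AAABBB (period 6), so there are 2 interleaved tracks.
Stream A: -19, -12, -5, 2, 9, 16, 23, 30, 37, 44, 51, 58 — linear: a_n = -26 + 7·n.
Stream B: 0, -5, -10, -15, -20, -25, -30, -35, -40, -45, -50, -55 — arithmetic, step −5.
The 25th slot belongs to stream A; its 13th term is 65.

65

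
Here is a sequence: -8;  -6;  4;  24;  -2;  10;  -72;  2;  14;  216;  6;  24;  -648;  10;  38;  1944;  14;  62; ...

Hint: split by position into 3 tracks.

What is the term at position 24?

162

Taking every 3rd term gives 3 separate tracks.
Subsequence A is -8, 24, -72, 216, -648, 1944, which is geometric, ×-3 each step.
Subsequence B is -6, -2, 2, 6, 10, 14, which is arithmetic, step +4.
Subsequence C is 4, 10, 14, 24, 38, 62, which is Fibonacci-style (each term is the sum of the two before it).
The 24th slot belongs to subsequence C; its 8th term is 162.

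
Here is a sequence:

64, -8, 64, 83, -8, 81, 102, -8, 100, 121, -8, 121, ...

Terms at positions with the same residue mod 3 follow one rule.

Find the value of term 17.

Split by position mod 3 into 3 tracks.
Subsequence A: 64, 83, 102, 121 — linear: a_n = 45 + 19·n.
Subsequence B: -8, -8, -8, -8 — constant -8.
Subsequence C: 64, 81, 100, 121 — perfect squares starting at 8².
Term 17 comes from subsequence B (its 6th entry): -8.

-8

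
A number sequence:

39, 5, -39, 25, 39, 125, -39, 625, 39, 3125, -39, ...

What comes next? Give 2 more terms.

Odd-indexed and even-indexed terms follow separate rules.
Subsequence A: 39, -39, 39, -39, 39, -39 (oscillating between 39 and -39).
Subsequence B: 5, 25, 125, 625, 3125 (successive powers of 5).
Position 12 falls in subsequence B as its term 6, giving 15625.
Position 13 → subsequence A, term 7 = 39.

15625, 39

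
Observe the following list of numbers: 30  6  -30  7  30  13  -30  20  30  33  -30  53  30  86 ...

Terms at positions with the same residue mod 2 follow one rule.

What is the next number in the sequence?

The terms cycle through 2 interleaved subsequences.
Track A = 30, -30, 30, -30, 30, -30, 30: the oscillation 30·(−1)^(n+1).
Track B = 6, 7, 13, 20, 33, 53, 86: a Fibonacci-like recurrence a_n = a_{n-1} + a_{n-2}.
Term 15 comes from track A (its 8th entry): -30.

-30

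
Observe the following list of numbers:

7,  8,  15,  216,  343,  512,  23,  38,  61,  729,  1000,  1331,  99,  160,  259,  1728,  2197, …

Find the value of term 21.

1097

Positions follow the repeating pattern AAABBB; grouping by letter gives 2 tracks.
Track A is 7, 8, 15, 23, 38, 61, 99, 160, 259, which is each term equals the sum of the previous two.
Track B is 216, 343, 512, 729, 1000, 1331, 1728, 2197, which is consecutive cubes n³ from n = 6.
The 21st slot belongs to track A; its 12th term is 1097.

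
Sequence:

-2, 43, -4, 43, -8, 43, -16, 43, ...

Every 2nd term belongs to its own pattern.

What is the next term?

-32

Positions 1, 3, 5, … form one subsequence and positions 2, 4, 6, … form another.
Track A is -2, -4, -8, -16, which is geometric, ×2 each step.
Track B is 43, 43, 43, 43, which is the constant sequence 43.
The 9th slot belongs to track A; its 5th term is -32.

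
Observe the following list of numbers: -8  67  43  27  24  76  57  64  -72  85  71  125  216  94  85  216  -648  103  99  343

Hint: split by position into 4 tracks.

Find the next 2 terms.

Split by position mod 4: positions 1, 5, 9, … form one track, and each other residue class forms its own.
Track A is -8, 24, -72, 216, -648, which is geometric, ×-3 each step.
Track B is 67, 76, 85, 94, 103, which is linear: a_n = 58 + 9·n.
Track C is 43, 57, 71, 85, 99, which is adding 14 each time.
Track D is 27, 64, 125, 216, 343, which is consecutive cubes n³ from n = 3.
The 21st slot belongs to track A; its 6th term is 1944.
Term 22 comes from track B (its 6th entry): 112.

1944, 112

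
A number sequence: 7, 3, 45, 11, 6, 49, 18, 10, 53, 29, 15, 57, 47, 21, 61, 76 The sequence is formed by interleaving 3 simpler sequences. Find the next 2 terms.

The terms cycle through 3 interleaved subsequences.
Stream A is 7, 11, 18, 29, 47, 76, which is a Fibonacci-like recurrence a_n = a_{n-1} + a_{n-2}.
Stream B is 3, 6, 10, 15, 21, which is triangular numbers starting at T_2.
Stream C is 45, 49, 53, 57, 61, which is arithmetic, step +4.
Position 17 → stream B, term 6 = 28.
Position 18 falls in stream C as its term 6, giving 65.

28, 65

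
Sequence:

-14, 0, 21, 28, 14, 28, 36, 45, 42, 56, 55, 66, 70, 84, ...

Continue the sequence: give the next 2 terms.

Positions follow the repeating pattern AABB; grouping by letter gives 2 tracks.
Subsequence A: -14, 0, 14, 28, 42, 56, 70, 84. Arithmetic with common difference +14.
Subsequence B: 21, 28, 36, 45, 55, 66. Triangular numbers n(n+1)/2 for n = 6, 7, ….
The 15th slot belongs to subsequence B; its 7th term is 78.
The 16th slot belongs to subsequence B; its 8th term is 91.

78, 91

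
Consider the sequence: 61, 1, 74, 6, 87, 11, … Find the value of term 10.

21

The terms cycle through 2 interleaved subsequences.
Track A: 61, 74, 87. Arithmetic, step +13.
Track B: 1, 6, 11. Linear: a_n = -4 + 5·n.
Term 10 comes from track B (its 5th entry): 21.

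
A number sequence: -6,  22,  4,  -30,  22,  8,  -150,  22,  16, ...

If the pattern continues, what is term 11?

22

Read the sequence 3 terms at a time; column i is its own pattern.
Track A: -6, -30, -150 — multiplying by 5 each time.
Track B: 22, 22, 22 — the constant sequence 22.
Track C: 4, 8, 16 — successive powers of 2.
Position 11 → track B, term 4 = 22.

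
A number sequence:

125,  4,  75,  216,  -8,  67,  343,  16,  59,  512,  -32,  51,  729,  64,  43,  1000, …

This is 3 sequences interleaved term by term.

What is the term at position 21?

27

Read the sequence 3 terms at a time; column i is its own pattern.
Track A is 125, 216, 343, 512, 729, 1000, which is perfect cubes starting at 5³.
Track B is 4, -8, 16, -32, 64, which is multiplying by -2 each time.
Track C is 75, 67, 59, 51, 43, which is arithmetic, step −8.
Position 21 → track C, term 7 = 27.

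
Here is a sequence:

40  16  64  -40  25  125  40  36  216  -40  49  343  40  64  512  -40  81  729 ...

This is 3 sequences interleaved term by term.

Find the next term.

40

Read the sequence 3 terms at a time; column i is its own pattern.
Track A is 40, -40, 40, -40, 40, -40, which is alternating ±40.
Track B is 16, 25, 36, 49, 64, 81, which is perfect squares starting at 4².
Track C is 64, 125, 216, 343, 512, 729, which is perfect cubes starting at 4³.
The 19th slot belongs to track A; its 7th term is 40.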